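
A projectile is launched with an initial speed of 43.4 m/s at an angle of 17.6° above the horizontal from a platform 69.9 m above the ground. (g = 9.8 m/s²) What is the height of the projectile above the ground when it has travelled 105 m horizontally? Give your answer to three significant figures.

v_x = 43.4 cos 17.6° = 41.37 m/s, v_y0 = 43.4 sin 17.6° = 13.12 m/s.
Time to reach x = 105 m: t = x / v_x = 105 / 41.37 = 2.538 s.
y = 69.9 + v_y0 t − ½ g t² = 69.9 + 13.12×2.538 − 4.900×2.538² = 71.6 m.

71.6 m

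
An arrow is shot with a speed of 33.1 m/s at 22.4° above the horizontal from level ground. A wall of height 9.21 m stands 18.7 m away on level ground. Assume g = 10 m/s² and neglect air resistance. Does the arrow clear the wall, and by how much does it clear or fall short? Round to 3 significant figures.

No — it falls 3.37 m short of clearing the wall.

v_x = 33.1 cos 22.4° = 30.60 m/s; v_y0 = 33.1 sin 22.4° = 12.61 m/s.
Time to reach the wall: t = 18.7 / 30.60 = 0.6111 s.
Height at that point: y = 12.61×0.6111 − 5.000×0.6111² = 5.839 m.
That is 9.21 − 5.839 = 3.37 m below the top of the wall, so the arrow does not clear it.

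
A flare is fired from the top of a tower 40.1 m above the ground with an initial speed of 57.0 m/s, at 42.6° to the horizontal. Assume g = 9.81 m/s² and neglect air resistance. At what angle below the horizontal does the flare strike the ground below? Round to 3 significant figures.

48.7°

v_x = 57.0 cos 42.6° = 41.96 m/s.
At impact |v_y| = √(v_y0² + 2 g h) = √(38.58² + 2×9.81×40.1) = 47.70 m/s.
Angle below horizontal = arctan(|v_y| / v_x) = arctan(47.70 / 41.96) = 48.7°.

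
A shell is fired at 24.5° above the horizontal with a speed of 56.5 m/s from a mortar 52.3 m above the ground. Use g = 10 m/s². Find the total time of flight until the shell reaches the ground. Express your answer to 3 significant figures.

Vertical component: v_y = 56.5 sin 24.5° = 23.43 m/s.
Taking up as positive with launch at y = 52.3 m, landing at y = 0: 0 = 52.3 + 23.43 t − ½(10) t².
Solving 5.000 t² − 23.43 t − 52.3 = 0 gives t = [23.43 + √(23.43² + 4·5.000·52.3)] / 10.00 = 6.34 s.

6.34 s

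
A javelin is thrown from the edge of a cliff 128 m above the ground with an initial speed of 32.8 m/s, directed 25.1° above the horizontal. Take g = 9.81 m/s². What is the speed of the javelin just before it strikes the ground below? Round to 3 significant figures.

v_x = 32.8 cos 25.1° = 29.70 m/s is unchanged throughout.
For the vertical component, v_y² = v_y0² + 2 g h = (13.91)² + 2×9.81×128 = 2705, so |v_y| = 52.01 m/s.
Impact speed = √(v_x² + v_y²) = √(882.1 + 2705) = 59.9 m/s.

59.9 m/s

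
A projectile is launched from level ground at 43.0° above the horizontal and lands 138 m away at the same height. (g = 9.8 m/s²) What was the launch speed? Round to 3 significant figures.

On level ground, R = v₀² sin(2θ) / g, so v₀ = √(R g / sin 2θ).
sin(2 × 43.0°) = 0.9976.
v₀ = √(138 × 9.8 / 0.9976) = √1356 = 36.8 m/s.

36.8 m/s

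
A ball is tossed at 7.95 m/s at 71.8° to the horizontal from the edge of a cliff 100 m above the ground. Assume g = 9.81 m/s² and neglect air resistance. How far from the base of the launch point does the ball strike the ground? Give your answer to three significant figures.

Components: v_x = 7.95 cos 71.8° = 2.483 m/s, v_y = 7.95 sin 71.8° = 7.552 m/s.
Vertical: 0 = 100 + 7.552 t − ½(9.81) t² ⇒ 4.905 t² − 7.552 t − 100 = 0.
t = [7.552 + √(57.03 + 1962)] / 9.810 = 5.350 s.
Horizontal: R = v_x · t = 2.483 × 5.350 = 13.3 m.

13.3 m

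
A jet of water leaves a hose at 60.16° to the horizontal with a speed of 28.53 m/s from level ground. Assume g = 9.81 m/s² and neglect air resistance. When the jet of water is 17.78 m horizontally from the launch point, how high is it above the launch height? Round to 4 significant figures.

23.30 m

v_x = 28.53 cos 60.16° = 14.196 m/s, v_y0 = 28.53 sin 60.16° = 24.747 m/s.
Time to reach x = 17.78 m: t = x / v_x = 17.78 / 14.196 = 1.2525 s.
y = v_y0 t − ½ g t² = 24.747×1.2525 − 4.905×1.2525² = 23.30 m.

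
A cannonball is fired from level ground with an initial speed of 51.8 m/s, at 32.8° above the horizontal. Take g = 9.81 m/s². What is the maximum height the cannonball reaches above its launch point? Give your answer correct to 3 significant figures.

Vertical component of launch velocity: v_y = 51.8 sin 32.8° = 28.06 m/s.
At the highest point the vertical velocity is zero, so v_y² = 2 g h_max.
h_max = (28.06)² / (2 × 9.81) = 787.4 / 19.62 = 40.1 m.

40.1 m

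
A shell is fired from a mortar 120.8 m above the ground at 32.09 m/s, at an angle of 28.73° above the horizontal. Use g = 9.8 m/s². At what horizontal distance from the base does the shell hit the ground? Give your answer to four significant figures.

190.9 m

Components: v_x = 32.09 cos 28.73° = 28.140 m/s, v_y = 32.09 sin 28.73° = 15.425 m/s.
Vertical: 0 = 120.8 + 15.425 t − ½(9.8) t² ⇒ 4.900 t² − 15.425 t − 120.8 = 0.
t = [15.425 + √(237.93 + 2367.7)] / 9.800 = 6.7827 s.
Horizontal: R = v_x · t = 28.140 × 6.7827 = 190.9 m.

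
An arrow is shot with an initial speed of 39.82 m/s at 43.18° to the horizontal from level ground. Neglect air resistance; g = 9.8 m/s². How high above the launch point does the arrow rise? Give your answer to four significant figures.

37.88 m

Vertical component of launch velocity: v_y = 39.82 sin 43.18° = 27.249 m/s.
At the highest point the vertical velocity is zero, so v_y² = 2 g h_max.
h_max = (27.249)² / (2 × 9.8) = 742.51 / 19.60 = 37.88 m.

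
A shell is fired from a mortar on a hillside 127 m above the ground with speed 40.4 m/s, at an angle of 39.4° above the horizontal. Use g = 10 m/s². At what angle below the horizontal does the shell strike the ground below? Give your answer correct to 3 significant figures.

61.1°

v_x = 40.4 cos 39.4° = 31.22 m/s.
At impact |v_y| = √(v_y0² + 2 g h) = √(25.64² + 2×10×127) = 56.55 m/s.
Angle below horizontal = arctan(|v_y| / v_x) = arctan(56.55 / 31.22) = 61.1°.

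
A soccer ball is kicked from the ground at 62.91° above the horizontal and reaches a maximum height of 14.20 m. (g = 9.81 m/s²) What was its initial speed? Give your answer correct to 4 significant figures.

18.75 m/s

At maximum height v_y = 0, so (v₀ sin θ)² = 2 g H.
v₀ sin 62.91° = √(2 × 9.81 × 14.20) = 16.691 m/s.
v₀ = 16.691 / sin 62.91° = 16.691 / 0.8903 = 18.75 m/s.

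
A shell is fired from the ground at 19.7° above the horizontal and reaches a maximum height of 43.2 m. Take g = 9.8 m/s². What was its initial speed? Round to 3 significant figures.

At maximum height v_y = 0, so (v₀ sin θ)² = 2 g H.
v₀ sin 19.7° = √(2 × 9.8 × 43.2) = 29.10 m/s.
v₀ = 29.10 / sin 19.7° = 29.10 / 0.3371 = 86.3 m/s.

86.3 m/s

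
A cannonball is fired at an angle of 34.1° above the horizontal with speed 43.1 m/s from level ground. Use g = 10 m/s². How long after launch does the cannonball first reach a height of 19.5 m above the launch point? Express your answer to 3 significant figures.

1.02 s

v_y0 = 43.1 sin 34.1° = 24.16 m/s.
Set y = v_y0 t − ½ g t² = 19.5: 5.000 t² − 24.16 t + 19.5 = 0.
t = [24.16 ± √(583.7 − 390.0)] / 10 = (24.16 ± 13.92) / 10, giving t = 1.02 s or t = 3.81 s.
The cannonball is on the way up at the first time, so t = 1.02 s.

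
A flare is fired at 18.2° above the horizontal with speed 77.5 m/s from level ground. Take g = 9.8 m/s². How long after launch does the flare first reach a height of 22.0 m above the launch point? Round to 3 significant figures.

v_y0 = 77.5 sin 18.2° = 24.21 m/s.
Set y = v_y0 t − ½ g t² = 22.0: 4.900 t² − 24.21 t + 22.0 = 0.
t = [24.21 ± √(586.1 − 431.2)] / 9.8 = (24.21 ± 12.45) / 9.8, giving t = 1.20 s or t = 3.74 s.
The flare is on the way up at the first time, so t = 1.20 s.

1.20 s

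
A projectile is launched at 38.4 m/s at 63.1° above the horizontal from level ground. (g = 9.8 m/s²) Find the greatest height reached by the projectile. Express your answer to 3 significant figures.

Vertical component of launch velocity: v_y = 38.4 sin 63.1° = 34.25 m/s.
At the highest point the vertical velocity is zero, so v_y² = 2 g h_max.
h_max = (34.25)² / (2 × 9.8) = 1173 / 19.60 = 59.8 m.

59.8 m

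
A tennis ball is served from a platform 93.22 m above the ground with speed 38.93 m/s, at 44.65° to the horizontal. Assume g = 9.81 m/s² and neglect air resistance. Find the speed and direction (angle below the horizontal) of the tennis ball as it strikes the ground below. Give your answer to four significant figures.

57.83 m/s at 61.39° below the horizontal

v_x = 38.93 cos 44.65° = 27.695 m/s (constant).
|v_y| at impact = √((27.359)² + 2×9.81×93.22) = 50.769 m/s.
Speed = √(27.695² + 50.769²) = 57.83 m/s; angle = arctan(50.769/27.695) = 61.39° below horizontal.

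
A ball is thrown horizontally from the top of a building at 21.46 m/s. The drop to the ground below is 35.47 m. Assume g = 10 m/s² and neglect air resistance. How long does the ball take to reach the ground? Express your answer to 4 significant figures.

The horizontal speed doesn't affect the fall. With v_y0 = 0, h = ½ g t².
t = √(2 × 35.47 / 10) = √7.0940 = 2.663 s.

2.663 s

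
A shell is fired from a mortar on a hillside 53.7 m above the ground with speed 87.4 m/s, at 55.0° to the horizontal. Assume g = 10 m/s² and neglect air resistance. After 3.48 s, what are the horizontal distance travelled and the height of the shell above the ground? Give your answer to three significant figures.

x = 174 m, y = 242 m

v_x = 87.4 cos 55.0° = 50.13 m/s; v_y0 = 87.4 sin 55.0° = 71.59 m/s.
x = v_x t = 50.13 × 3.48 = 174 m.
y = 53.7 + v_y0 t − ½ g t² = 242 m.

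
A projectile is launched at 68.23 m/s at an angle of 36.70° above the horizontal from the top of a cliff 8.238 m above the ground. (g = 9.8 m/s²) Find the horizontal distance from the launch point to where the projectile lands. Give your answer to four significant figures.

466.0 m

Components: v_x = 68.23 cos 36.70° = 54.705 m/s, v_y = 68.23 sin 36.70° = 40.776 m/s.
Vertical: 0 = 8.238 + 40.776 t − ½(9.8) t² ⇒ 4.900 t² − 40.776 t − 8.238 = 0.
t = [40.776 + √(1662.7 + 161.46)] / 9.800 = 8.5190 s.
Horizontal: R = v_x · t = 54.705 × 8.5190 = 466.0 m.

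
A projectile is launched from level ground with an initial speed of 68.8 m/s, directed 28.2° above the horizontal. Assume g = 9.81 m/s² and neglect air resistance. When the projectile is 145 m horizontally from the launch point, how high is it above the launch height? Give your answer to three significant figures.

49.7 m

v_x = 68.8 cos 28.2° = 60.63 m/s, v_y0 = 68.8 sin 28.2° = 32.51 m/s.
Time to reach x = 145 m: t = x / v_x = 145 / 60.63 = 2.392 s.
y = v_y0 t − ½ g t² = 32.51×2.392 − 4.905×2.392² = 49.7 m.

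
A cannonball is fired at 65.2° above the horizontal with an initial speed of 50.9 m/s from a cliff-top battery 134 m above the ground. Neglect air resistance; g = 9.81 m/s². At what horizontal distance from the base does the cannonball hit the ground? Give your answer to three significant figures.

Components: v_x = 50.9 cos 65.2° = 21.35 m/s, v_y = 50.9 sin 65.2° = 46.21 m/s.
Vertical: 0 = 134 + 46.21 t − ½(9.81) t² ⇒ 4.905 t² − 46.21 t − 134 = 0.
t = [46.21 + √(2135 + 2629)] / 9.810 = 11.75 s.
Horizontal: R = v_x · t = 21.35 × 11.75 = 251 m.

251 m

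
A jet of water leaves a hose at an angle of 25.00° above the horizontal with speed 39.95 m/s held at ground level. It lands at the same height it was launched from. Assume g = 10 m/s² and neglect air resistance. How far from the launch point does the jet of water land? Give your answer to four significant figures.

Components: v_x = 39.95 cos 25.00° = 36.207 m/s, v_y = 39.95 sin 25.00° = 16.884 m/s.
Time of flight (same landing height): t = 2 v_y / g = 2 × 16.884 / 10 = 3.3768 s.
Range: R = v_x · t = 36.207 × 3.3768 = 122.3 m.

122.3 m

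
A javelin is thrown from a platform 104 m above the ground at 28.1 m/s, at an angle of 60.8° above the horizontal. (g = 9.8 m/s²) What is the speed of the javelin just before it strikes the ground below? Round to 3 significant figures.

53.2 m/s

v_x = 28.1 cos 60.8° = 13.71 m/s is unchanged throughout.
For the vertical component, v_y² = v_y0² + 2 g h = (24.53)² + 2×9.8×104 = 2640, so |v_y| = 51.38 m/s.
Impact speed = √(v_x² + v_y²) = √(188.0 + 2640) = 53.2 m/s.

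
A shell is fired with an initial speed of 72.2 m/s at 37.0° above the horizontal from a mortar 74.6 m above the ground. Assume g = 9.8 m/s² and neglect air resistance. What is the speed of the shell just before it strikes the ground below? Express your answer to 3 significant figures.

81.7 m/s

v_x = 72.2 cos 37.0° = 57.66 m/s is unchanged throughout.
For the vertical component, v_y² = v_y0² + 2 g h = (43.45)² + 2×9.8×74.6 = 3350, so |v_y| = 57.88 m/s.
Impact speed = √(v_x² + v_y²) = √(3325 + 3350) = 81.7 m/s.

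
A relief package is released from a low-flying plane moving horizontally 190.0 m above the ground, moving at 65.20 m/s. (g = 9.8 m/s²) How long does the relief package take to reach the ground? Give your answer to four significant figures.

6.227 s

The horizontal speed doesn't affect the fall. With v_y0 = 0, h = ½ g t².
t = √(2 × 190.0 / 9.8) = √38.776 = 6.227 s.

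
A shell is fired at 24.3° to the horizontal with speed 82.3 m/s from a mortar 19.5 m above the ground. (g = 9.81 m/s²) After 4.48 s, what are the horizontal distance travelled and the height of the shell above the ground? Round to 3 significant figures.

x = 336 m, y = 72.8 m

v_x = 82.3 cos 24.3° = 75.01 m/s; v_y0 = 82.3 sin 24.3° = 33.87 m/s.
x = v_x t = 75.01 × 4.48 = 336 m.
y = 19.5 + v_y0 t − ½ g t² = 72.8 m.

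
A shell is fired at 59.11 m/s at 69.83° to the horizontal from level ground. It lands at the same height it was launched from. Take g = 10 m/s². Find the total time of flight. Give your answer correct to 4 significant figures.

11.10 s

Vertical component: v_y = 59.11 sin 69.83° = 55.485 m/s.
For a projectile landing at launch height, time of flight is t = 2 v_y / g = 2 × 55.485 / 10 = 11.10 s.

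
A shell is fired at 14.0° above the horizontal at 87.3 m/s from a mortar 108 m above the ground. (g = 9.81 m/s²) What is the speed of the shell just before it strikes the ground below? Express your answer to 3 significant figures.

v_x = 87.3 cos 14.0° = 84.71 m/s is unchanged throughout.
For the vertical component, v_y² = v_y0² + 2 g h = (21.12)² + 2×9.81×108 = 2565, so |v_y| = 50.65 m/s.
Impact speed = √(v_x² + v_y²) = √(7176 + 2565) = 98.7 m/s.

98.7 m/s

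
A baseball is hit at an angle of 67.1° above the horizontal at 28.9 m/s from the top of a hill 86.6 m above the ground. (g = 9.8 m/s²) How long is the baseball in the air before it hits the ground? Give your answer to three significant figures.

Vertical component: v_y = 28.9 sin 67.1° = 26.62 m/s.
Taking up as positive with launch at y = 86.6 m, landing at y = 0: 0 = 86.6 + 26.62 t − ½(9.8) t².
Solving 4.900 t² − 26.62 t − 86.6 = 0 gives t = [26.62 + √(26.62² + 4·4.900·86.6)] / 9.800 = 7.72 s.

7.72 s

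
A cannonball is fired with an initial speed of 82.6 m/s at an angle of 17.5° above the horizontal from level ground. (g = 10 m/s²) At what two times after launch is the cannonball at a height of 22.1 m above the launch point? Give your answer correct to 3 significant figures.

v_y0 = 82.6 sin 17.5° = 24.84 m/s.
Set y = v_y0 t − ½ g t² = 22.1: 5.000 t² − 24.84 t + 22.1 = 0.
t = [24.84 ± √(617.0 − 442.0)] / 10 = (24.84 ± 13.23) / 10, giving t = 1.16 s or t = 3.81 s.
So the cannonball is at 22.1 m at t = 1.16 s (rising) and t = 3.81 s (falling).

1.16 s and 3.81 s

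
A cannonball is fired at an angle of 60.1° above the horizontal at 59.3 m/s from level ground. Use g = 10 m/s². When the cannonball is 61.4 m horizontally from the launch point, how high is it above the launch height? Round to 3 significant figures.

v_x = 59.3 cos 60.1° = 29.56 m/s, v_y0 = 59.3 sin 60.1° = 51.41 m/s.
Time to reach x = 61.4 m: t = x / v_x = 61.4 / 29.56 = 2.077 s.
y = v_y0 t − ½ g t² = 51.41×2.077 − 5.000×2.077² = 85.2 m.

85.2 m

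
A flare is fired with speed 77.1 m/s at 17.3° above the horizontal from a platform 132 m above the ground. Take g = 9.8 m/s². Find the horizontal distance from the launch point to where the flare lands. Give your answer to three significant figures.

Components: v_x = 77.1 cos 17.3° = 73.61 m/s, v_y = 77.1 sin 17.3° = 22.93 m/s.
Vertical: 0 = 132 + 22.93 t − ½(9.8) t² ⇒ 4.900 t² − 22.93 t − 132 = 0.
t = [22.93 + √(525.8 + 2587)] / 9.800 = 8.033 s.
Horizontal: R = v_x · t = 73.61 × 8.033 = 591 m.

591 m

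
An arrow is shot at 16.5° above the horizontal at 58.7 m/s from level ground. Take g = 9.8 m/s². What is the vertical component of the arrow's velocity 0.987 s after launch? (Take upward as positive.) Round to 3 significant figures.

7.00 m/s

Initial vertical component: v_y0 = 58.7 sin 16.5° = 16.67 m/s.
v_y(t) = v_y0 − g t = 16.67 − 9.8 × 0.987 = 7.00 m/s.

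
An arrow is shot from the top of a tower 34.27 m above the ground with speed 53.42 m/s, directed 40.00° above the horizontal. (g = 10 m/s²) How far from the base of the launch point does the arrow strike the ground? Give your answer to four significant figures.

Components: v_x = 53.42 cos 40.00° = 40.922 m/s, v_y = 53.42 sin 40.00° = 34.338 m/s.
Vertical: 0 = 34.27 + 34.338 t − ½(10) t² ⇒ 5.000 t² − 34.338 t − 34.27 = 0.
t = [34.338 + √(1179.1 + 685.40)] / 10.00 = 7.7518 s.
Horizontal: R = v_x · t = 40.922 × 7.7518 = 317.2 m.

317.2 m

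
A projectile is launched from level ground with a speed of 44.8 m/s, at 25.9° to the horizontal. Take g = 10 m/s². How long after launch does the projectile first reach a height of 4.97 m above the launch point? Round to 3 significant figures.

v_y0 = 44.8 sin 25.9° = 19.57 m/s.
Set y = v_y0 t − ½ g t² = 4.97: 5.000 t² − 19.57 t + 4.97 = 0.
t = [19.57 ± √(383.0 − 99.40)] / 10 = (19.57 ± 16.84) / 10, giving t = 0.273 s or t = 3.64 s.
The projectile is on the way up at the first time, so t = 0.273 s.

0.273 s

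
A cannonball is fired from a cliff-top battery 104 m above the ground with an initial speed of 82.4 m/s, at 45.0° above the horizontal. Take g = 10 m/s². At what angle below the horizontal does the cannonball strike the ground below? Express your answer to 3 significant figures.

51.8°

v_x = 82.4 cos 45.0° = 58.27 m/s.
At impact |v_y| = √(v_y0² + 2 g h) = √(58.27² + 2×10×104) = 74.00 m/s.
Angle below horizontal = arctan(|v_y| / v_x) = arctan(74.00 / 58.27) = 51.8°.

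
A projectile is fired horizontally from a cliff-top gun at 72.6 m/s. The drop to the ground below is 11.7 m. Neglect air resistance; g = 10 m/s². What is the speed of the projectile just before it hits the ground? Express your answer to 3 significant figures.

74.2 m/s

Fall time: t = √(2 × 11.7 / 10) = 1.530 s.
At impact: v_x = 72.6 m/s (unchanged), v_y = g t = 10 × 1.530 = 15.30 m/s.
Speed = √(v_x² + v_y²) = √(5271 + 234.1) = 74.2 m/s.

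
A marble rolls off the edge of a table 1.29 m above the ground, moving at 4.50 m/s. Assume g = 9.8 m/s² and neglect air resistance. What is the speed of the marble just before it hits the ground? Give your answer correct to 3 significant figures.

Fall time: t = √(2 × 1.29 / 9.8) = 0.5131 s.
At impact: v_x = 4.50 m/s (unchanged), v_y = g t = 9.8 × 0.5131 = 5.028 m/s.
Speed = √(v_x² + v_y²) = √(20.25 + 25.28) = 6.75 m/s.

6.75 m/s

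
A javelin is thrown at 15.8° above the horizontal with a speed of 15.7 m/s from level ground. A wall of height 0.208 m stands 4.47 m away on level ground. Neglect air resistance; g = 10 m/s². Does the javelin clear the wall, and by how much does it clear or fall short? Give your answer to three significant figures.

Yes — it clears the wall by 0.619 m.

v_x = 15.7 cos 15.8° = 15.11 m/s; v_y0 = 15.7 sin 15.8° = 4.275 m/s.
Time to reach the wall: t = 4.47 / 15.11 = 0.2958 s.
Height at that point: y = 4.275×0.2958 − 5.000×0.2958² = 0.8271 m.
That is 0.8271 − 0.208 = 0.619 m above the top of the wall, so the javelin clears it.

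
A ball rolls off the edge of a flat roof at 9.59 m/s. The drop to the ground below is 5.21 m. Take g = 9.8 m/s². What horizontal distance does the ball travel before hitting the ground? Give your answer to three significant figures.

9.89 m

Initial vertical velocity is zero, so the fall time comes from h = ½ g t²: t = √(2 × 5.21 / 9.8) = 1.031 s.
Horizontal motion is uniform at 9.59 m/s, so x = 9.59 × 1.031 = 9.89 m.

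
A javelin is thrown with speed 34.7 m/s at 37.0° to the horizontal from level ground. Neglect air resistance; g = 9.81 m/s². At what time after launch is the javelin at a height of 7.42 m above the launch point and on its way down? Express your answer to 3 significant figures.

v_y0 = 34.7 sin 37.0° = 20.88 m/s.
Set y = v_y0 t − ½ g t² = 7.42: 4.905 t² − 20.88 t + 7.42 = 0.
t = [20.88 ± √(436.0 − 145.6)] / 9.81 = (20.88 ± 17.04) / 9.81, giving t = 0.391 s or t = 3.87 s.
On the way down corresponds to the larger root: t = 3.87 s.

3.87 s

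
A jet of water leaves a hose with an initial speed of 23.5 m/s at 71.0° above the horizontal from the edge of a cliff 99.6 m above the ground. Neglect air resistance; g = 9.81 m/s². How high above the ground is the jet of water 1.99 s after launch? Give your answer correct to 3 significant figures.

124 m

v_y0 = 23.5 sin 71.0° = 22.22 m/s.
y(t) = 99.6 + v_y0 t − ½ g t² = 99.6 + 22.22×1.99 − ½×9.81×1.99² = 124 m.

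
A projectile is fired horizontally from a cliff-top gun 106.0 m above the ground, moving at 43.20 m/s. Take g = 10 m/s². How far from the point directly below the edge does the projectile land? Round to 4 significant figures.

Initial vertical velocity is zero, so the fall time comes from h = ½ g t²: t = √(2 × 106.0 / 10) = 4.6043 s.
Horizontal motion is uniform at 43.20 m/s, so x = 43.20 × 4.6043 = 198.9 m.

198.9 m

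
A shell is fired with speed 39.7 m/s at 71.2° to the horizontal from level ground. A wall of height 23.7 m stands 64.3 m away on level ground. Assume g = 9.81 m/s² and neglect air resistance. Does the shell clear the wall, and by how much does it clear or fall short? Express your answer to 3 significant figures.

v_x = 39.7 cos 71.2° = 12.79 m/s; v_y0 = 39.7 sin 71.2° = 37.58 m/s.
Time to reach the wall: t = 64.3 / 12.79 = 5.027 s.
Height at that point: y = 37.58×5.027 − 4.905×5.027² = 64.96 m.
That is 64.96 − 23.7 = 41.3 m above the top of the wall, so the shell clears it.

Yes — it clears the wall by 41.3 m.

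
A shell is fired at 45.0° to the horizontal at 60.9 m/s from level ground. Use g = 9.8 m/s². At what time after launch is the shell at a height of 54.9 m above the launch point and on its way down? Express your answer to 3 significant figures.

7.24 s

v_y0 = 60.9 sin 45.0° = 43.06 m/s.
Set y = v_y0 t − ½ g t² = 54.9: 4.900 t² − 43.06 t + 54.9 = 0.
t = [43.06 ± √(1854 − 1076)] / 9.8 = (43.06 ± 27.89) / 9.8, giving t = 1.55 s or t = 7.24 s.
On the way down corresponds to the larger root: t = 7.24 s.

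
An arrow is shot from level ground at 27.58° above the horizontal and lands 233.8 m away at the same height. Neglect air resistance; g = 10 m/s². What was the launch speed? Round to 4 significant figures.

On level ground, R = v₀² sin(2θ) / g, so v₀ = √(R g / sin 2θ).
sin(2 × 27.58°) = 0.8208.
v₀ = √(233.8 × 10 / 0.8208) = √2848.4 = 53.37 m/s.

53.37 m/s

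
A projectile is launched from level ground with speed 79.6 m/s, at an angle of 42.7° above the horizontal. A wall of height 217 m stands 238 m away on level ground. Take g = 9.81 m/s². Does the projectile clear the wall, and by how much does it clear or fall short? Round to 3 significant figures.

No — it falls 78.6 m short of clearing the wall.

v_x = 79.6 cos 42.7° = 58.50 m/s; v_y0 = 79.6 sin 42.7° = 53.98 m/s.
Time to reach the wall: t = 238 / 58.50 = 4.068 s.
Height at that point: y = 53.98×4.068 − 4.905×4.068² = 138.4 m.
That is 217 − 138.4 = 78.6 m below the top of the wall, so the projectile does not clear it.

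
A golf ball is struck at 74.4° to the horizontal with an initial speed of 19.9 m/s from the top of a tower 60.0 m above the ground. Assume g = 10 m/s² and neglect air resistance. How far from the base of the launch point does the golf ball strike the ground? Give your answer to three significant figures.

31.4 m

Components: v_x = 19.9 cos 74.4° = 5.352 m/s, v_y = 19.9 sin 74.4° = 19.17 m/s.
Vertical: 0 = 60.0 + 19.17 t − ½(10) t² ⇒ 5.000 t² − 19.17 t − 60.0 = 0.
t = [19.17 + √(367.5 + 1200)] / 10.00 = 5.876 s.
Horizontal: R = v_x · t = 5.352 × 5.876 = 31.4 m.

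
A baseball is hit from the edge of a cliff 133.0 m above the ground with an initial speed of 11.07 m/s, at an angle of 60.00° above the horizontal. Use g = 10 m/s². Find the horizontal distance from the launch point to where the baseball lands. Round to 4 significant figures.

Components: v_x = 11.07 cos 60.00° = 5.5350 m/s, v_y = 11.07 sin 60.00° = 9.5869 m/s.
Vertical: 0 = 133.0 + 9.5869 t − ½(10) t² ⇒ 5.000 t² − 9.5869 t − 133.0 = 0.
t = [9.5869 + √(91.909 + 2660.0)] / 10.00 = 6.2046 s.
Horizontal: R = v_x · t = 5.5350 × 6.2046 = 34.34 m.

34.34 m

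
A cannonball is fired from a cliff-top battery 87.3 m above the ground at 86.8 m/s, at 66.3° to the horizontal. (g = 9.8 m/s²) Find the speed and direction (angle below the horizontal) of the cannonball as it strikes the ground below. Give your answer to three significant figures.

v_x = 86.8 cos 66.3° = 34.89 m/s (constant).
|v_y| at impact = √((79.48)² + 2×9.8×87.3) = 89.60 m/s.
Speed = √(34.89² + 89.60²) = 96.2 m/s; angle = arctan(89.60/34.89) = 68.7° below horizontal.

96.2 m/s at 68.7° below the horizontal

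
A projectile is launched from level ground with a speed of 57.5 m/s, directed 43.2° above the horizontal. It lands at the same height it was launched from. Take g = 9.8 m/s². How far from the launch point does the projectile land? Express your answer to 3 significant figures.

For level ground, R = v₀² sin(2θ) / g.
sin(2 × 43.2°) = sin 86.40° = 0.9980.
R = (57.5)² × 0.9980 / 9.8 = 337 m.

337 m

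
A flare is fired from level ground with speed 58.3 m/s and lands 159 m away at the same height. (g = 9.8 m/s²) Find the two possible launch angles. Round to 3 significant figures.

Level-ground range: R = v₀² sin(2θ)/g ⇒ sin 2θ = R g / v₀² = 159×9.8/58.3² = 0.4584.
2θ = arcsin(0.4584) = 27.28° or 180° − 27.28° = 152.72°.
So θ = 13.6° or θ = 76.4°.

13.6° and 76.4°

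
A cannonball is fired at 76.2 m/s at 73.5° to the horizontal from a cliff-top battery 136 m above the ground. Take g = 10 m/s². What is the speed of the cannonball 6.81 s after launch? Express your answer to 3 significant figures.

v_x = 76.2 cos 73.5° = 21.64 m/s (constant).
v_y(t) = 76.2 sin 73.5° − g t = 73.06 − 10 × 6.81 = 4.960 m/s.
Speed = √(v_x² + v_y²) = √(468.3 + 24.60) = 22.2 m/s.

22.2 m/s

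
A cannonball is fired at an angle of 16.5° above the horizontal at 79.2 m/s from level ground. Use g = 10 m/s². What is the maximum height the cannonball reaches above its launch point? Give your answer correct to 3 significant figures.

Vertical component of launch velocity: v_y = 79.2 sin 16.5° = 22.49 m/s.
At the highest point the vertical velocity is zero, so v_y² = 2 g h_max.
h_max = (22.49)² / (2 × 10) = 505.8 / 20.00 = 25.3 m.

25.3 m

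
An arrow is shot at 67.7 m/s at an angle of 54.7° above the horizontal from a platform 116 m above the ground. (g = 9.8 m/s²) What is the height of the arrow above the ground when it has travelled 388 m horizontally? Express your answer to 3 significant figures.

v_x = 67.7 cos 54.7° = 39.12 m/s, v_y0 = 67.7 sin 54.7° = 55.25 m/s.
Time to reach x = 388 m: t = x / v_x = 388 / 39.12 = 9.918 s.
y = 116 + v_y0 t − ½ g t² = 116 + 55.25×9.918 − 4.900×9.918² = 182 m.

182 m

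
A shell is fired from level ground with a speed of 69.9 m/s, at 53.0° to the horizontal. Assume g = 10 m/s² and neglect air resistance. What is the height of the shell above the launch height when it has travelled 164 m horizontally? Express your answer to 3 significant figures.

v_x = 69.9 cos 53.0° = 42.07 m/s, v_y0 = 69.9 sin 53.0° = 55.82 m/s.
Time to reach x = 164 m: t = x / v_x = 164 / 42.07 = 3.898 s.
y = v_y0 t − ½ g t² = 55.82×3.898 − 5.000×3.898² = 142 m.

142 m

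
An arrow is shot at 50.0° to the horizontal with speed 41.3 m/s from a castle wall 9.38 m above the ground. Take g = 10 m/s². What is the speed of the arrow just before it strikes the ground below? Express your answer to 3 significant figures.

v_x = 41.3 cos 50.0° = 26.55 m/s is unchanged throughout.
For the vertical component, v_y² = v_y0² + 2 g h = (31.64)² + 2×10×9.38 = 1189, so |v_y| = 34.48 m/s.
Impact speed = √(v_x² + v_y²) = √(704.9 + 1189) = 43.5 m/s.

43.5 m/s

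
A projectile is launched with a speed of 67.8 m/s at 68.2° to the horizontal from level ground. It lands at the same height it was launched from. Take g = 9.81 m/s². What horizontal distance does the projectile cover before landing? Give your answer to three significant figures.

323 m

Components: v_x = 67.8 cos 68.2° = 25.18 m/s, v_y = 67.8 sin 68.2° = 62.95 m/s.
Time of flight (same landing height): t = 2 v_y / g = 2 × 62.95 / 9.81 = 12.83 s.
Range: R = v_x · t = 25.18 × 12.83 = 323 m.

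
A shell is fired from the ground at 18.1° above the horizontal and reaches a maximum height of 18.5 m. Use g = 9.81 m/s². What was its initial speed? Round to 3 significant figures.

At maximum height v_y = 0, so (v₀ sin θ)² = 2 g H.
v₀ sin 18.1° = √(2 × 9.81 × 18.5) = 19.05 m/s.
v₀ = 19.05 / sin 18.1° = 19.05 / 0.3107 = 61.3 m/s.

61.3 m/s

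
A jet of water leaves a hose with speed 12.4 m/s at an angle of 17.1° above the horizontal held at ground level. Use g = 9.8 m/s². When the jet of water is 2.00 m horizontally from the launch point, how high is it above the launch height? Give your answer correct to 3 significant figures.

0.476 m

v_x = 12.4 cos 17.1° = 11.85 m/s, v_y0 = 12.4 sin 17.1° = 3.646 m/s.
Time to reach x = 2.00 m: t = x / v_x = 2.00 / 11.85 = 0.1688 s.
y = v_y0 t − ½ g t² = 3.646×0.1688 − 4.900×0.1688² = 0.476 m.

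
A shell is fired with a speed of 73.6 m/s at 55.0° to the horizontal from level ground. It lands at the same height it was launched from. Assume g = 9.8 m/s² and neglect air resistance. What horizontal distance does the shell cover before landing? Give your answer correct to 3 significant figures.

519 m

Components: v_x = 73.6 cos 55.0° = 42.22 m/s, v_y = 73.6 sin 55.0° = 60.29 m/s.
Time of flight (same landing height): t = 2 v_y / g = 2 × 60.29 / 9.8 = 12.30 s.
Range: R = v_x · t = 42.22 × 12.30 = 519 m.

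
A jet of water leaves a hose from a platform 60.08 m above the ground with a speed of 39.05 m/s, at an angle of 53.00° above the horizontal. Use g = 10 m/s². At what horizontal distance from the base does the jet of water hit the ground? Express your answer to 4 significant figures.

Components: v_x = 39.05 cos 53.00° = 23.501 m/s, v_y = 39.05 sin 53.00° = 31.187 m/s.
Vertical: 0 = 60.08 + 31.187 t − ½(10) t² ⇒ 5.000 t² − 31.187 t − 60.08 = 0.
t = [31.187 + √(972.63 + 1201.6)] / 10.00 = 7.7816 s.
Horizontal: R = v_x · t = 23.501 × 7.7816 = 182.9 m.

182.9 m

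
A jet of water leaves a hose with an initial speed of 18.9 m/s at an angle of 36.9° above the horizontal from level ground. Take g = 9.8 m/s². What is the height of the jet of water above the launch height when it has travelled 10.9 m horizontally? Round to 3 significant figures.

v_x = 18.9 cos 36.9° = 15.11 m/s, v_y0 = 18.9 sin 36.9° = 11.35 m/s.
Time to reach x = 10.9 m: t = x / v_x = 10.9 / 15.11 = 0.7214 s.
y = v_y0 t − ½ g t² = 11.35×0.7214 − 4.900×0.7214² = 5.64 m.

5.64 m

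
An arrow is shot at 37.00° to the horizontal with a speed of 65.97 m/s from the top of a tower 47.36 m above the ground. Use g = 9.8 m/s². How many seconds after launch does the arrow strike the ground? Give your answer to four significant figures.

Vertical component: v_y = 65.97 sin 37.00° = 39.702 m/s.
Taking up as positive with launch at y = 47.36 m, landing at y = 0: 0 = 47.36 + 39.702 t − ½(9.8) t².
Solving 4.900 t² − 39.702 t − 47.36 = 0 gives t = [39.702 + √(39.702² + 4·4.900·47.36)] / 9.800 = 9.158 s.

9.158 s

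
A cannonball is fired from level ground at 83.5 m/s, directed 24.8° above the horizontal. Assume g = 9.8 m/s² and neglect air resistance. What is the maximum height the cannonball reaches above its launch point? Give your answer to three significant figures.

62.6 m

Vertical component of launch velocity: v_y = 83.5 sin 24.8° = 35.02 m/s.
At the highest point the vertical velocity is zero, so v_y² = 2 g h_max.
h_max = (35.02)² / (2 × 9.8) = 1226 / 19.60 = 62.6 m.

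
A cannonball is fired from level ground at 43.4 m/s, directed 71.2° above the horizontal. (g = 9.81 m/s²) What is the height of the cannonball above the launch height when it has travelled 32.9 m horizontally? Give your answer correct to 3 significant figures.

69.5 m

v_x = 43.4 cos 71.2° = 13.99 m/s, v_y0 = 43.4 sin 71.2° = 41.08 m/s.
Time to reach x = 32.9 m: t = x / v_x = 32.9 / 13.99 = 2.352 s.
y = v_y0 t − ½ g t² = 41.08×2.352 − 4.905×2.352² = 69.5 m.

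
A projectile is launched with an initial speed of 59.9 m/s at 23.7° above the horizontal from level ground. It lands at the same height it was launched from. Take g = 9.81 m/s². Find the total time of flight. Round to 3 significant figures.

4.91 s

Vertical component: v_y = 59.9 sin 23.7° = 24.08 m/s.
For a projectile landing at launch height, time of flight is t = 2 v_y / g = 2 × 24.08 / 9.81 = 4.91 s.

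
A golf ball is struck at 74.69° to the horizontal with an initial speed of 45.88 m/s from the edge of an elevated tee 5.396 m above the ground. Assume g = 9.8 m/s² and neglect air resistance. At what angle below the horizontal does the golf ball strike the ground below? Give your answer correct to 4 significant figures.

75.07°

v_x = 45.88 cos 74.69° = 12.114 m/s.
At impact |v_y| = √(v_y0² + 2 g h) = √(44.252² + 2×9.8×5.396) = 45.431 m/s.
Angle below horizontal = arctan(|v_y| / v_x) = arctan(45.431 / 12.114) = 75.07°.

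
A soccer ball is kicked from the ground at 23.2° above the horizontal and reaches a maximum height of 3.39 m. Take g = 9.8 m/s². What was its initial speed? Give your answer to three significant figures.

20.7 m/s

At maximum height v_y = 0, so (v₀ sin θ)² = 2 g H.
v₀ sin 23.2° = √(2 × 9.8 × 3.39) = 8.151 m/s.
v₀ = 8.151 / sin 23.2° = 8.151 / 0.3939 = 20.7 m/s.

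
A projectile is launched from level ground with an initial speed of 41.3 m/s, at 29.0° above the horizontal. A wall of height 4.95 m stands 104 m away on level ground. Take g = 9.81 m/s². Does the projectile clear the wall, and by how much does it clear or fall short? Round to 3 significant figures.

v_x = 41.3 cos 29.0° = 36.12 m/s; v_y0 = 41.3 sin 29.0° = 20.02 m/s.
Time to reach the wall: t = 104 / 36.12 = 2.879 s.
Height at that point: y = 20.02×2.879 − 4.905×2.879² = 16.98 m.
That is 16.98 − 4.95 = 12.0 m above the top of the wall, so the projectile clears it.

Yes — it clears the wall by 12.0 m.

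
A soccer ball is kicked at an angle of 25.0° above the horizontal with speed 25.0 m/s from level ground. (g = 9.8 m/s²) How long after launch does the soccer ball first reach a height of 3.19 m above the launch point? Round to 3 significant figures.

v_y0 = 25.0 sin 25.0° = 10.57 m/s.
Set y = v_y0 t − ½ g t² = 3.19: 4.900 t² − 10.57 t + 3.19 = 0.
t = [10.57 ± √(111.7 − 62.52)] / 9.8 = (10.57 ± 7.013) / 9.8, giving t = 0.363 s or t = 1.79 s.
The soccer ball is on the way up at the first time, so t = 0.363 s.

0.363 s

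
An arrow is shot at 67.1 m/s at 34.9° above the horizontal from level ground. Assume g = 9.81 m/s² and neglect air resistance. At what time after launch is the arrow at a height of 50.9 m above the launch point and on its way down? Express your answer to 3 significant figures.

6.14 s

v_y0 = 67.1 sin 34.9° = 38.39 m/s.
Set y = v_y0 t − ½ g t² = 50.9: 4.905 t² − 38.39 t + 50.9 = 0.
t = [38.39 ± √(1474 − 998.7)] / 9.81 = (38.39 ± 21.80) / 9.81, giving t = 1.69 s or t = 6.14 s.
On the way down corresponds to the larger root: t = 6.14 s.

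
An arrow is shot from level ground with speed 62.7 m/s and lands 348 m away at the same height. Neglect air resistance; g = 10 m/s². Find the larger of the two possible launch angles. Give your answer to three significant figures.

58.9°

Level-ground range: R = v₀² sin(2θ)/g ⇒ sin 2θ = R g / v₀² = 348×10/62.7² = 0.8852.
2θ = arcsin(0.8852) = 62.28° or 180° − 62.28° = 117.72°.
So θ = 31.1° or θ = 58.9°.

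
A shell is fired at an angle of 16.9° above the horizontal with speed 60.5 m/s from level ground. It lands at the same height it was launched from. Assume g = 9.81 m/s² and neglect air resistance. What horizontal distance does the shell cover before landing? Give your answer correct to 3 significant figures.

208 m

Components: v_x = 60.5 cos 16.9° = 57.89 m/s, v_y = 60.5 sin 16.9° = 17.59 m/s.
Time of flight (same landing height): t = 2 v_y / g = 2 × 17.59 / 9.81 = 3.586 s.
Range: R = v_x · t = 57.89 × 3.586 = 208 m.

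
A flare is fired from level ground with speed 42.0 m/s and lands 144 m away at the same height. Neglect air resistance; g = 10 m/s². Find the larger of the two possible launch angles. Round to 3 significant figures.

Level-ground range: R = v₀² sin(2θ)/g ⇒ sin 2θ = R g / v₀² = 144×10/42.0² = 0.8163.
2θ = arcsin(0.8163) = 54.72° or 180° − 54.72° = 125.28°.
So θ = 27.4° or θ = 62.6°.

62.6°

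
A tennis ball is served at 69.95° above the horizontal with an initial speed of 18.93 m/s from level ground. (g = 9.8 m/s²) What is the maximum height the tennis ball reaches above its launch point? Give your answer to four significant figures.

Vertical component of launch velocity: v_y = 18.93 sin 69.95° = 17.783 m/s.
At the highest point the vertical velocity is zero, so v_y² = 2 g h_max.
h_max = (17.783)² / (2 × 9.8) = 316.24 / 19.60 = 16.13 m.

16.13 m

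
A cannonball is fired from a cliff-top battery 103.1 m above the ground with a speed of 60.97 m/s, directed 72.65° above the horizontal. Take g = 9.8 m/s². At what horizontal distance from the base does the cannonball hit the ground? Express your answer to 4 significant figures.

Components: v_x = 60.97 cos 72.65° = 18.182 m/s, v_y = 60.97 sin 72.65° = 58.196 m/s.
Vertical: 0 = 103.1 + 58.196 t − ½(9.8) t² ⇒ 4.900 t² − 58.196 t − 103.1 = 0.
t = [58.196 + √(3386.8 + 2020.8)] / 9.800 = 13.442 s.
Horizontal: R = v_x · t = 18.182 × 13.442 = 244.4 m.

244.4 m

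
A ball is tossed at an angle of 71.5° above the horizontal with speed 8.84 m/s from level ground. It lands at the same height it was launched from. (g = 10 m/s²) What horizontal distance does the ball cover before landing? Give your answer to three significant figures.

Components: v_x = 8.84 cos 71.5° = 2.805 m/s, v_y = 8.84 sin 71.5° = 8.383 m/s.
Time of flight (same landing height): t = 2 v_y / g = 2 × 8.383 / 10 = 1.677 s.
Range: R = v_x · t = 2.805 × 1.677 = 4.70 m.

4.70 m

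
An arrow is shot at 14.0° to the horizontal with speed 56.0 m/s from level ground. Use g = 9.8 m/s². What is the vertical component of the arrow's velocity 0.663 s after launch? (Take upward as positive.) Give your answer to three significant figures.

7.05 m/s

Initial vertical component: v_y0 = 56.0 sin 14.0° = 13.55 m/s.
v_y(t) = v_y0 − g t = 13.55 − 9.8 × 0.663 = 7.05 m/s.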